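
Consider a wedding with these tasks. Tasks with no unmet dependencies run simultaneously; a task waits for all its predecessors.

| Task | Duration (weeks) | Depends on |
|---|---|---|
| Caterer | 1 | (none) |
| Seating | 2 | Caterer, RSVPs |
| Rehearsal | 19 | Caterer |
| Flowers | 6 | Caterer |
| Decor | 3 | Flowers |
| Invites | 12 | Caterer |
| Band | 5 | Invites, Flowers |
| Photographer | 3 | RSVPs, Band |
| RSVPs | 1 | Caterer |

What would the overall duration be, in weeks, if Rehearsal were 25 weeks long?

Actual critical path: Caterer→Invites→Band→Photographer = 1+12+5+3 = 21 ⇒ 21 weeks.
Rehearsal has 1 week of float (longest path through it is 20).
New critical path: Caterer→Rehearsal = 1+25 = 26 ⇒ 26 weeks.

26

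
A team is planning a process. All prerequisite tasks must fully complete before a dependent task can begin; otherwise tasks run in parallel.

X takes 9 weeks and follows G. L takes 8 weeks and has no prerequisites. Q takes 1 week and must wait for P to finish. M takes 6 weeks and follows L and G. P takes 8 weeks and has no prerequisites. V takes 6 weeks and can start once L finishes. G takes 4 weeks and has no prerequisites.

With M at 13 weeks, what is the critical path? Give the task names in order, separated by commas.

L, M

Actual critical path: L→M = 8+6 = 14 ⇒ 14 weeks.
Since M is critical, the +7 change carries straight to that chain (now 21 weeks).
No other chain overtakes it, so the finish is 21 weeks.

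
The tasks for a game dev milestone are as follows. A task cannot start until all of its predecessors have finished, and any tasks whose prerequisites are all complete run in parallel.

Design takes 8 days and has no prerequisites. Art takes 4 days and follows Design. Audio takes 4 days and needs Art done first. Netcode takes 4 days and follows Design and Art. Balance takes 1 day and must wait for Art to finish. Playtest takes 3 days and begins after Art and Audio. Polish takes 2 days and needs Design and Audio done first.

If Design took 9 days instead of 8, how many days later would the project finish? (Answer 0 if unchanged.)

1

As given, the longest chain is Design→Art→Audio→Playtest = 8+4+4+3 = 19, so the finish is 19 days.
Design lies on that path, so at 9 days the path becomes 20 days.
That remains the longest chain; total 20 days.
Change in finish: 20 − 19 = +1 days.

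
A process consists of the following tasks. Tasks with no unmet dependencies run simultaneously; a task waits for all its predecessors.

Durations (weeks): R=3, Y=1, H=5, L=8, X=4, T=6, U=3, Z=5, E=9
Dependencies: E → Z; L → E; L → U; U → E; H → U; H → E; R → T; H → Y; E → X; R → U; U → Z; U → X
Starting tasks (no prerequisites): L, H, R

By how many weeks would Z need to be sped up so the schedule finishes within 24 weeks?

1

Current finish: 25 weeks; target: 24.
Z is on every critical path, so each week cut from Z cuts the finish by one (this holds down to a finish of 24).
Need 25 − 24 = 1 week off Z → Z becomes 4 weeks, finish becomes 24.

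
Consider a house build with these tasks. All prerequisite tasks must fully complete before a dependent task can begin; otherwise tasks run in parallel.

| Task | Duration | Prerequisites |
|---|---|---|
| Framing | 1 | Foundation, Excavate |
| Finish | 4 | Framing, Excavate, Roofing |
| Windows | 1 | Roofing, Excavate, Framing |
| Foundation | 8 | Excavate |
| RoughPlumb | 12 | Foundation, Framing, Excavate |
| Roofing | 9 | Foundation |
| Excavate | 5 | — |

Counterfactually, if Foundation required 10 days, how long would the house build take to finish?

As given, the longest chain is Excavate→Foundation→Framing→RoughPlumb = 5+8+1+12 = 26, so the finish is 26 days.
Since Foundation is critical, the +2 change carries straight to that chain (now 28 days).
That remains the longest chain; total 28 days.

28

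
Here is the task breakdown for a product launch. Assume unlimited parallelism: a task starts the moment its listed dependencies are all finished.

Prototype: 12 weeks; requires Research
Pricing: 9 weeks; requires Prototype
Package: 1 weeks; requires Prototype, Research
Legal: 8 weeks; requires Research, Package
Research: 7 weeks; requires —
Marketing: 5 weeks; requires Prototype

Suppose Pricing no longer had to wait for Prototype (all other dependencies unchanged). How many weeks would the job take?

Before: longest chain Research→Prototype→Package→Legal = 7+12+1+8 = 28, finish 28.
Without Prototype→Pricing, Pricing's earliest start moves from 19 to 0.
The longest chain is now Research→Prototype→Package→Legal = 7+12+1+8 = 28, so the job takes 28 weeks.

28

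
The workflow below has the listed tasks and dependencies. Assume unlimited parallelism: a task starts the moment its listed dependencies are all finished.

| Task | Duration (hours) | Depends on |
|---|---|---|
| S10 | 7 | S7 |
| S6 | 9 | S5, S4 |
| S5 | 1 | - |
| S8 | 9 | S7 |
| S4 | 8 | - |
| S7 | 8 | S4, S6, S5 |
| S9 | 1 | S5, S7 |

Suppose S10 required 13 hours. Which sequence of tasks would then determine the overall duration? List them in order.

S4, S6, S7, S10

As given, the longest chain is S4→S6→S7→S8 = 8+9+8+9 = 34, so the finish is 34 hours.
S10 is off the critical path — its longest chain is 32 hours, giving 2 of slack.
New critical path: S4→S6→S7→S10 = 8+9+8+13 = 38 ⇒ 38 hours.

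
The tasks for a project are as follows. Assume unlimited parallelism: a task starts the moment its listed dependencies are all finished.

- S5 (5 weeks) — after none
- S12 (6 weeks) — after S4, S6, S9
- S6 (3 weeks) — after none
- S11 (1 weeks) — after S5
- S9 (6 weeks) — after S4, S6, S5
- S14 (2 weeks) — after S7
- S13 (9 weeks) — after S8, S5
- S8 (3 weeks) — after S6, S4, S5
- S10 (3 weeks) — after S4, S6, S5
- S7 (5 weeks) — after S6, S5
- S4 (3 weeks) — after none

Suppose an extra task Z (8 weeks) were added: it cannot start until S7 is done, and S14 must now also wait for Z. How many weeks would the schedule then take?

20

Originally the schedule takes 17 weeks.
With Z inserted, S14 now waits for max(S7, Z).
New critical path: S5→S7→Z→S14 = 5+5+8+2 = 20 ⇒ 20 weeks.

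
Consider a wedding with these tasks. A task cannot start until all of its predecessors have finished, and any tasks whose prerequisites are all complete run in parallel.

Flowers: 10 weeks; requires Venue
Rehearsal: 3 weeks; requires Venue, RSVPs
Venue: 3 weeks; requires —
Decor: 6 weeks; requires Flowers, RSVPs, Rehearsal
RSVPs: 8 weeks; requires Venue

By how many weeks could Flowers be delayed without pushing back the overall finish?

Venue→RSVPs→Rehearsal→Decor = 3+8+3+6 = 20 sets the makespan at 20 weeks.
Longest path through Flowers: 19 weeks (earliest finish 13, latest finish 14).
Float = 20 − 19 = 1.

1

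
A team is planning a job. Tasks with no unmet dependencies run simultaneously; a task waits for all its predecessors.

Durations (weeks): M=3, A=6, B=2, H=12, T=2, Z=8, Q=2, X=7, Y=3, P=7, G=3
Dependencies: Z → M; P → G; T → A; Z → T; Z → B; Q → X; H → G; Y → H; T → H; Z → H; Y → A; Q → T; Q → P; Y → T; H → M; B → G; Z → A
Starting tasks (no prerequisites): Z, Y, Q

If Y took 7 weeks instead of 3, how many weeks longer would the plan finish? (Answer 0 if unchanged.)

Critical path before the change: Z→T→H→M = 8+2+12+3 = 25 giving 25 weeks.
Y is off the critical path — its longest chain is 20 weeks, giving 5 of slack.
The critical path is still Z→T→H→M; finish is now 25 weeks.
Change in finish: 25 − 25 = +0 weeks.

0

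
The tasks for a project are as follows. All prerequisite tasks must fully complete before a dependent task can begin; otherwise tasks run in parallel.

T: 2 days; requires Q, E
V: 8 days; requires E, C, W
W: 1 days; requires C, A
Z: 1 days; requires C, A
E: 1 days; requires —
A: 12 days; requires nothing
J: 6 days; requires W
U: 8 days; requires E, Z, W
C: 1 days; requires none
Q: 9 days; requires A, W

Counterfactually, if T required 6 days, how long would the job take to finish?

28

As given, the longest chain is A→W→Q→T = 12+1+9+2 = 24, so the finish is 24 days.
T is on the critical path; changing it to 6 makes that path 28 days.
That remains the longest chain; total 28 days.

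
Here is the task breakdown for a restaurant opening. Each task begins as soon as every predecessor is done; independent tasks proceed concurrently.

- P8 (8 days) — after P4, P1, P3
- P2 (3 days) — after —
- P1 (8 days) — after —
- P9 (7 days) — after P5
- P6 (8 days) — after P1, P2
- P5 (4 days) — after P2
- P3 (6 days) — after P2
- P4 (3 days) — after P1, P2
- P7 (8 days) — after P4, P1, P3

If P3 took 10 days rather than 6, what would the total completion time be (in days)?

Critical path before the change: P1→P4→P7 = 8+3+8 = 19 giving 19 days.
P3 has 2 days of float (longest path through it is 17).
The binding chain switches to P2→P3→P7 = 3+10+8 = 21; finish 21 days.

21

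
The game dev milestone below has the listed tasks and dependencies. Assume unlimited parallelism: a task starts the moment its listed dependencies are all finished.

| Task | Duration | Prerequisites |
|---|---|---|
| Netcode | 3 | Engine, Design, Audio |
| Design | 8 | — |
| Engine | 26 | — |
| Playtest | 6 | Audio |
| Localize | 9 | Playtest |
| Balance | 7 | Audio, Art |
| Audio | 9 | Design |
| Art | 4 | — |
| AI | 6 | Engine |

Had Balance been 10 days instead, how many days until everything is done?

The binding path is Design→Audio→Playtest→Localize = 8+9+6+9 = 32; finish at 32 days.
Balance is off the critical path — its longest chain is 24 days, giving 8 of slack.
That remains the longest chain; total 32 days.

32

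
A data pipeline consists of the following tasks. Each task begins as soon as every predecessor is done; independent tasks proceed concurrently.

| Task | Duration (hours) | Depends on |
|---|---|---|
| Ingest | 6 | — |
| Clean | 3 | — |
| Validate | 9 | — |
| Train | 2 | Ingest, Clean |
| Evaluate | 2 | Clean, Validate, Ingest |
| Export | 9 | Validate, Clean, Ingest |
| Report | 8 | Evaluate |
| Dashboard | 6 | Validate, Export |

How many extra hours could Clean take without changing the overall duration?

Validate→Export→Dashboard = 9+9+6 = 24 sets the makespan at 24 hours.
The longest chain containing Clean totals 18 hours.
So Clean can slip 9 − 3 = 6 hours.

6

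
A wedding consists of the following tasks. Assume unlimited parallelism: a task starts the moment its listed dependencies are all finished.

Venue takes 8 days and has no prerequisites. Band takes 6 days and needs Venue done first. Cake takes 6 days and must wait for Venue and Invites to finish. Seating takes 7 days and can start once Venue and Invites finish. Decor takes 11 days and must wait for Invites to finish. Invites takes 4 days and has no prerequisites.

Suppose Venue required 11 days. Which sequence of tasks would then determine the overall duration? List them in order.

The binding path is Venue→Seating = 8+7 = 15; finish at 15 days.
Since Venue is critical, the +3 change carries straight to that chain (now 18 days).
That remains the longest chain; total 18 days.

Venue, Seating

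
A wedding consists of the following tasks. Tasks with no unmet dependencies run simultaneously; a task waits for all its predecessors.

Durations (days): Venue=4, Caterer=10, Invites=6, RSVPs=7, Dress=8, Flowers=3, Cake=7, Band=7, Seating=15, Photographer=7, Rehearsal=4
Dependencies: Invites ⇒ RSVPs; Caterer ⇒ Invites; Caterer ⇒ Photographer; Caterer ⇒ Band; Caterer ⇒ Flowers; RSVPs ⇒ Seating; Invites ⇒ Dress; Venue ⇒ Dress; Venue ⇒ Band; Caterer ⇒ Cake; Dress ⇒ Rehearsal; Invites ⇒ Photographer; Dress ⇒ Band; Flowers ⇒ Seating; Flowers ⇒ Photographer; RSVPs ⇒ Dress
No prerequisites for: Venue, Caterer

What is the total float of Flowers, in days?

Caterer→Invites→RSVPs→Dress→Band = 10+6+7+8+7 = 38 sets the makespan at 38 days.
The longest chain containing Flowers totals 28 days.
Slack of Flowers = 20 − 10 = 10 days.

10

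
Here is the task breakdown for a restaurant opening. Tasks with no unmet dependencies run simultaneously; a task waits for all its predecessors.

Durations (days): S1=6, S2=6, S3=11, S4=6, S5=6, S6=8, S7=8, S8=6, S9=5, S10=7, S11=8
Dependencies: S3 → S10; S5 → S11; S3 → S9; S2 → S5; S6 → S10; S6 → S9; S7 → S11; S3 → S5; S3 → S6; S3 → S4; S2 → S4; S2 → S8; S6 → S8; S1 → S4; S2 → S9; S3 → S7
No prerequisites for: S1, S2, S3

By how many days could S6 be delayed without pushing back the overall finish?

S3→S7→S11 = 11+8+8 = 27 sets the makespan at 27 days.
Longest path through S6: 26 days (earliest finish 19, latest finish 20).
So S6 can slip 20 − 19 = 1 day.

1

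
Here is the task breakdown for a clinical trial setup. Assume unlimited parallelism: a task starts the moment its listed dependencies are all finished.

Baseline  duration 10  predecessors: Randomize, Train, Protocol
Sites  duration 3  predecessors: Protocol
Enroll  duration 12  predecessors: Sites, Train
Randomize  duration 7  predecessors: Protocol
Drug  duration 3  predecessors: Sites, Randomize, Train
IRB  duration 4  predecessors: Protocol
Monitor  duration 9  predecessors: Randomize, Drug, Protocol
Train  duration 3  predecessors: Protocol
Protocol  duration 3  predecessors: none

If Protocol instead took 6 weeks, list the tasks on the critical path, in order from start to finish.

The binding path is Protocol→Randomize→Drug→Monitor = 3+7+3+9 = 22; finish at 22 weeks.
Protocol lies on that path, so at 6 weeks the path becomes 25 weeks.
No other chain overtakes it, so the finish is 25 weeks.

Protocol, Randomize, Drug, Monitor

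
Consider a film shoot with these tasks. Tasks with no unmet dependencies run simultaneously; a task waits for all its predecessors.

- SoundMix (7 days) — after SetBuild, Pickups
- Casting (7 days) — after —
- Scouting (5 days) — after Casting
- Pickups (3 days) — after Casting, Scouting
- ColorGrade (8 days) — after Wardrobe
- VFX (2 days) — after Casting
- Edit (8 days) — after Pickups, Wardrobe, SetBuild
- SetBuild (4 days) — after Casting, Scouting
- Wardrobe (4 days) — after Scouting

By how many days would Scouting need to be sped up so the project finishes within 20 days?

4

Current finish: 24 days; target: 20.
Scouting is on every critical path, so each day cut from Scouting cuts the finish by one (this holds down to a finish of 20).
Need 24 − 20 = 4 days off Scouting → Scouting becomes 1 day, finish becomes 20.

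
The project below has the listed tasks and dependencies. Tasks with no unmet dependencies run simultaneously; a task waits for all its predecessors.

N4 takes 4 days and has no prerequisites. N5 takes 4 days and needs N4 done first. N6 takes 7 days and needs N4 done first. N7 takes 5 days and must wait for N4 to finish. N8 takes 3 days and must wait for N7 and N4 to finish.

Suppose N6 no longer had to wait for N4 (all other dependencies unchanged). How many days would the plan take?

With the dependency in place, N4→N7→N8 = 4+5+3 = 12 sets the finish at 12 days.
Without N4→N6, N6's earliest start moves from 4 to 0.
After: N4→N7→N8 = 4+5+3 = 12 → 12 days.

12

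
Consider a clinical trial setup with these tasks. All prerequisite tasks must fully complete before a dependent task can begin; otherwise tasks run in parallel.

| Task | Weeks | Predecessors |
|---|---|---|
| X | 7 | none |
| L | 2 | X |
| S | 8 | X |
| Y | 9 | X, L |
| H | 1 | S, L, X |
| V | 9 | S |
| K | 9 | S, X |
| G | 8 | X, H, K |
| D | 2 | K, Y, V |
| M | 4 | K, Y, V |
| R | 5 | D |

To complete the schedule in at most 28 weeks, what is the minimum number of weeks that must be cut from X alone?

4

Current finish: 32 weeks; target: 28.
X is on every critical path, so each week cut from X cuts the finish by one (this holds down to a finish of 26).
Need 32 − 28 = 4 weeks off X → X becomes 3 weeks, finish becomes 28.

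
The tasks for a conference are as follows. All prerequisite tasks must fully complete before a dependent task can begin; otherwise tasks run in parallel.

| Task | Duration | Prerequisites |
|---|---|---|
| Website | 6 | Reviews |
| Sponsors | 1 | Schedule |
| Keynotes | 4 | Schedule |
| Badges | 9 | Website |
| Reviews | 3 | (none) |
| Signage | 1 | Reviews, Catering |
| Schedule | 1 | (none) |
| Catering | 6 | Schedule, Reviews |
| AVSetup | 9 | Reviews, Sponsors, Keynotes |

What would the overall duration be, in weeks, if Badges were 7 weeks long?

16

Critical path before the change: Reviews→Website→Badges = 3+6+9 = 18 giving 18 weeks.
Badges is on the critical path; changing it to 7 makes that path 16 weeks.
That remains the longest chain; total 16 weeks.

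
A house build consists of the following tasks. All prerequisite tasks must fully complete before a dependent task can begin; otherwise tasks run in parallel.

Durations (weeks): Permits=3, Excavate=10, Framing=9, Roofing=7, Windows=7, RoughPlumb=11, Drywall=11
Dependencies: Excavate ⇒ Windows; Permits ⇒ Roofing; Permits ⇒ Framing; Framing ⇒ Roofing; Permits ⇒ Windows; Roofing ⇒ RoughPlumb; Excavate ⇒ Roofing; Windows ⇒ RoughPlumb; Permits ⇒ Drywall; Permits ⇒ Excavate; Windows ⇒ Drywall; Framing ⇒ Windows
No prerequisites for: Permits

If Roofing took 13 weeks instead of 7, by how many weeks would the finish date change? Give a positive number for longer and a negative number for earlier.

As given, the longest chain is Permits→Excavate→Roofing→RoughPlumb = 3+10+7+11 = 31, so the finish is 31 weeks.
Roofing is on the critical path; changing it to 13 makes that path 37 weeks.
The critical path is still Permits→Excavate→Roofing→RoughPlumb; finish is now 37 weeks.
Change in finish: 37 − 31 = +6 weeks.

6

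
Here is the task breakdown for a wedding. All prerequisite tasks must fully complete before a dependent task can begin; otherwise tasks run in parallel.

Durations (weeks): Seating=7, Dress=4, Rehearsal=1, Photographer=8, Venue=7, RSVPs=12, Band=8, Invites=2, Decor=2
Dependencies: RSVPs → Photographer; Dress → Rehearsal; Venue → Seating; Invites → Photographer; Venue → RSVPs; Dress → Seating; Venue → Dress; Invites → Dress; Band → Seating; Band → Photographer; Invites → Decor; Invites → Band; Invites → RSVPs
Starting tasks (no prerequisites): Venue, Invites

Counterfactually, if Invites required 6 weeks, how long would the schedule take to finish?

27

As given, the longest chain is Venue→RSVPs→Photographer = 7+12+8 = 27, so the finish is 27 weeks.
Invites has 5 weeks of float (longest path through it is 22).
The critical path is still Venue→RSVPs→Photographer; finish is now 27 weeks.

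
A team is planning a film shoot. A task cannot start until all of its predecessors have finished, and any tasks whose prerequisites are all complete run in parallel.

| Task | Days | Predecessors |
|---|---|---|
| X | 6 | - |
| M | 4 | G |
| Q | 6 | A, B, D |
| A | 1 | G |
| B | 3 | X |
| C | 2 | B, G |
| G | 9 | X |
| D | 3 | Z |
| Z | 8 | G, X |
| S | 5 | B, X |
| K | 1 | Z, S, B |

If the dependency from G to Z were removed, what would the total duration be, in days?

23

With the dependency in place, X→G→Z→D→Q = 6+9+8+3+6 = 32 sets the finish at 32 days.
Without G→Z, Z's earliest start moves from 15 to 6.
New critical path: X→Z→D→Q = 6+8+3+6 = 23 ⇒ 23 days.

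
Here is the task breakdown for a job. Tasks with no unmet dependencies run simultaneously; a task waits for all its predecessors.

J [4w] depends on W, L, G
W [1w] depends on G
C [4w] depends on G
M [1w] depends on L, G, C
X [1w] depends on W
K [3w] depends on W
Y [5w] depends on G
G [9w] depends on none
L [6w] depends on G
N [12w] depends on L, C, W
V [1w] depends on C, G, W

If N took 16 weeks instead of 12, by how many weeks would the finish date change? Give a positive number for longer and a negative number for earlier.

4

As given, the longest chain is G→L→N = 9+6+12 = 27, so the finish is 27 weeks.
N is on the critical path; changing it to 16 makes that path 31 weeks.
That remains the longest chain; total 31 weeks.
Change in finish: 31 − 27 = +4 weeks.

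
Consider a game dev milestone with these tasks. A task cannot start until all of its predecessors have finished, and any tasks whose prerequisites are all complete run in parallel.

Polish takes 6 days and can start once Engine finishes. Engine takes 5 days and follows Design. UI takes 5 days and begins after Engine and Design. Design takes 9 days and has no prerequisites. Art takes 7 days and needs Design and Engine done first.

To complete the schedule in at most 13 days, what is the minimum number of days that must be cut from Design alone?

8

Current finish: 21 days; target: 13.
Design is on every critical path, so each day cut from Design cuts the finish by one (this holds down to a finish of 13).
Need 21 − 13 = 8 days off Design → Design becomes 1 day, finish becomes 13.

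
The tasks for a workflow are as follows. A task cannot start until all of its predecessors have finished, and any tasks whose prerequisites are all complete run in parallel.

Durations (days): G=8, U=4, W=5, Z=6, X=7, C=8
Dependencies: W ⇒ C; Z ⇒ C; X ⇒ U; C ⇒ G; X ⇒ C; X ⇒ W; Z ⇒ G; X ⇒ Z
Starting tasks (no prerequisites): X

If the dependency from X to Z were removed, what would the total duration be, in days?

With the dependency in place, X→Z→C→G = 7+6+8+8 = 29 sets the finish at 29 days.
Without X→Z, Z's earliest start moves from 7 to 0.
New critical path: X→W→C→G = 7+5+8+8 = 28 ⇒ 28 days.

28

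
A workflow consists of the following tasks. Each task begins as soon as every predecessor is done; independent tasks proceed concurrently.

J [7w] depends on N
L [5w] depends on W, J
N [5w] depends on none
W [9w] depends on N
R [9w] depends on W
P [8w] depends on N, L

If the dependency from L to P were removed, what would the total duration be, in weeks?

Original critical path: N→W→L→P = 5+9+5+8 = 27 ⇒ 27 weeks.
Without L→P, P's earliest start moves from 19 to 5.
After: N→W→R = 5+9+9 = 23 → 23 weeks.

23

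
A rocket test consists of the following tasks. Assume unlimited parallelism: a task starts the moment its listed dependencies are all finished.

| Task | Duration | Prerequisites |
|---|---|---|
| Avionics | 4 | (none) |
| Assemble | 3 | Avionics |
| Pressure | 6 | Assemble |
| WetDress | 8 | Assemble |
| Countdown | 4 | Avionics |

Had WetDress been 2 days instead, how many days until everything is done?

Actual critical path: Avionics→Assemble→WetDress = 4+3+8 = 15 ⇒ 15 days.
Since WetDress is critical, the -6 change carries straight to that chain (now 9 days).
Now Avionics→Assemble→Pressure = 4+3+6 = 13 is longest, so the finish becomes 13 days.

13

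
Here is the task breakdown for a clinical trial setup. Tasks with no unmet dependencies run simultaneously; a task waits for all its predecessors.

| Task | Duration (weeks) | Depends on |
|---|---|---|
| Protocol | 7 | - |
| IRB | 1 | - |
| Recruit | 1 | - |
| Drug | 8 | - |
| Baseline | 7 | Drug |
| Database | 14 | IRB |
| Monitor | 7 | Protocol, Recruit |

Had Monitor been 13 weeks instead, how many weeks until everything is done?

Critical path before the change: IRB→Database = 1+14 = 15 giving 15 weeks.
Monitor has 1 week of float (longest path through it is 14).
Now Protocol→Monitor = 7+13 = 20 is longest, so the finish becomes 20 weeks.

20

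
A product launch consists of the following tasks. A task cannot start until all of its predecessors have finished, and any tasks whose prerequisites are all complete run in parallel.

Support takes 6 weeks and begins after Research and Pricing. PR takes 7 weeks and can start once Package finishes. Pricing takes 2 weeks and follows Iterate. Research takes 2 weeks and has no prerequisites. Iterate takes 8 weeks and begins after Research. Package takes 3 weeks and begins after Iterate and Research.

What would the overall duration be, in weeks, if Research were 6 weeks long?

24

Actual critical path: Research→Iterate→Package→PR = 2+8+3+7 = 20 ⇒ 20 weeks.
Research is on the critical path; changing it to 6 makes that path 24 weeks.
That remains the longest chain; total 24 weeks.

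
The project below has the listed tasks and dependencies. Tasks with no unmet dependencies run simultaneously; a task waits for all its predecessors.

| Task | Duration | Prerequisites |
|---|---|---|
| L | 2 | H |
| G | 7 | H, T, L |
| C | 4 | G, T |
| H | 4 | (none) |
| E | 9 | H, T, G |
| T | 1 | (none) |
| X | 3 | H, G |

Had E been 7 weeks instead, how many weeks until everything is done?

20

Baseline: H→L→G→E = 4+2+7+9 = 22 → 22 weeks.
E lies on that path, so at 7 weeks the path becomes 20 weeks.
No other chain overtakes it, so the finish is 20 weeks.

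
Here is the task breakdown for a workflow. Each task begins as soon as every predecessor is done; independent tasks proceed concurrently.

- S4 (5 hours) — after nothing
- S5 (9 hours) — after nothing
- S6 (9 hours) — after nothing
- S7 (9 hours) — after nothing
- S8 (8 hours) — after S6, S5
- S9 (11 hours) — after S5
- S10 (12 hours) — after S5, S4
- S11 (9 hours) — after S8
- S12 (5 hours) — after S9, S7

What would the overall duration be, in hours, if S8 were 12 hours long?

30

As given, the longest chain is S5→S8→S11 = 9+8+9 = 26, so the finish is 26 hours.
S8 is on the critical path; changing it to 12 makes that path 30 hours.
No other chain overtakes it, so the finish is 30 hours.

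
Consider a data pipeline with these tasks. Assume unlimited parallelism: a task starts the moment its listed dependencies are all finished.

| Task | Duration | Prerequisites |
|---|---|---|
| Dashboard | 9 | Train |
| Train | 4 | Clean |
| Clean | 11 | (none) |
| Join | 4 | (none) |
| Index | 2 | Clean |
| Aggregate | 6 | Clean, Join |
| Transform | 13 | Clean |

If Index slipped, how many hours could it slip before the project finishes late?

11

The longest chain is Clean→Transform = 11+13 = 24; overall finish 24 hours.
The longest chain containing Index totals 13 hours.
Float = 24 − 13 = 11.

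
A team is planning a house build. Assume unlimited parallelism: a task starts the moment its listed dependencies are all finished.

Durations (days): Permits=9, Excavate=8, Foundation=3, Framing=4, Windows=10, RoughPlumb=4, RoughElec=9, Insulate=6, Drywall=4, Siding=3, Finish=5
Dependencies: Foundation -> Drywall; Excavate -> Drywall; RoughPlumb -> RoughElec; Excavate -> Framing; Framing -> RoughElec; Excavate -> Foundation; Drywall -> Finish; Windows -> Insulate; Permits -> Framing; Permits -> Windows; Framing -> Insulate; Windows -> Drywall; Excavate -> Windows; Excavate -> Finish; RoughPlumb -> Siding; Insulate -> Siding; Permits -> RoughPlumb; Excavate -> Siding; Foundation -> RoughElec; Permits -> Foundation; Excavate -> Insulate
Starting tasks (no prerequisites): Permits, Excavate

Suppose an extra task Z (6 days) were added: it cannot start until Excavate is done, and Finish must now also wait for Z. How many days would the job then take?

Originally the job takes 28 days.
With Z inserted, Finish now waits for max(Drywall, Excavate, Z).
New critical path: Permits→Windows→Insulate→Siding = 9+10+6+3 = 28 ⇒ 28 days.

28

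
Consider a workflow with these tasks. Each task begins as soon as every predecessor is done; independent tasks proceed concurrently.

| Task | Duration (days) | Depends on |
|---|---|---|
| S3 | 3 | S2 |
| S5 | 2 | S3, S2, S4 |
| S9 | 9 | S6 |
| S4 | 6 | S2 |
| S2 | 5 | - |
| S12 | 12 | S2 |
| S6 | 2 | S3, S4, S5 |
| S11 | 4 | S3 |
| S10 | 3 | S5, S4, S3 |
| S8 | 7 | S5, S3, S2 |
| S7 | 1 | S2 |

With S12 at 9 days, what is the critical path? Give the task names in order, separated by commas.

S2, S4, S5, S6, S9

The binding path is S2→S4→S5→S6→S9 = 5+6+2+2+9 = 24; finish at 24 days.
The longest path through S12 is only 17 days, so S12 has float 7.
The critical path is still S2→S4→S5→S6→S9; finish is now 24 days.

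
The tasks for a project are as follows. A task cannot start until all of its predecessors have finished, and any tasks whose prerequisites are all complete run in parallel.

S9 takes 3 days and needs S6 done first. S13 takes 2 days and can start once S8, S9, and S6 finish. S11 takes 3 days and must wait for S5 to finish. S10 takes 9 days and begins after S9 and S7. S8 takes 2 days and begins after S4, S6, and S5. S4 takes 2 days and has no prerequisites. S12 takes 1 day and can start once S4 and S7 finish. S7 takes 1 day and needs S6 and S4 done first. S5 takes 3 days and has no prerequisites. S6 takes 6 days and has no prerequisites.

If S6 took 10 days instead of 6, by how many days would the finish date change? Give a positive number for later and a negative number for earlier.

Actual critical path: S6→S9→S10 = 6+3+9 = 18 ⇒ 18 days.
S6 lies on that path, so at 10 days the path becomes 22 days.
The critical path is still S6→S9→S10; finish is now 22 days.
Change in finish: 22 − 18 = +4 days.

4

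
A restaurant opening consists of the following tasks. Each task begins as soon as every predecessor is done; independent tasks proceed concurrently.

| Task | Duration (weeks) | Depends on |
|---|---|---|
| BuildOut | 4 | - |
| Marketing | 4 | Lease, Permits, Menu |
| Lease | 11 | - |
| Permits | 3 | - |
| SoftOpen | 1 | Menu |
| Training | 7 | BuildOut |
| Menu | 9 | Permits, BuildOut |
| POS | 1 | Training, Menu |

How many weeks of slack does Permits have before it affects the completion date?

1

Critical path: BuildOut→Menu→Marketing = 4+9+4 = 17, so the finish is 17 weeks.
Longest path through Permits: 16 weeks (earliest finish 3, latest finish 4).
So Permits can slip 4 − 3 = 1 week.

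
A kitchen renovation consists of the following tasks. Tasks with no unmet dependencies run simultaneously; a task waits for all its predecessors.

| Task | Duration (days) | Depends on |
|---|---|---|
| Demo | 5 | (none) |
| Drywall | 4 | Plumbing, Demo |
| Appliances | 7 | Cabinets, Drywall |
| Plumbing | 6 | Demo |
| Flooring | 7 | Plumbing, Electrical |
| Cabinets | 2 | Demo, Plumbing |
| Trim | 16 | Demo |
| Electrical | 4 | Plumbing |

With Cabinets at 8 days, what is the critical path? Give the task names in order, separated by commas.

Demo, Plumbing, Cabinets, Appliances

Baseline: Demo→Plumbing→Electrical→Flooring = 5+6+4+7 = 22 → 22 days.
Cabinets is off the critical path — its longest chain is 20 days, giving 2 of slack.
The binding chain switches to Demo→Plumbing→Cabinets→Appliances = 5+6+8+7 = 26; finish 26 days.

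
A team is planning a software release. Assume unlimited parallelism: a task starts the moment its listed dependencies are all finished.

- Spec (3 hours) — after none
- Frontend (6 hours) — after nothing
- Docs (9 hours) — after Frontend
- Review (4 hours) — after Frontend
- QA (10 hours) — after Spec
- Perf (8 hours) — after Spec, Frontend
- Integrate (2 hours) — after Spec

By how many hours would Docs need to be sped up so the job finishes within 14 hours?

Current finish: 15 hours; target: 14.
Docs is on every critical path, so each hour cut from Docs cuts the finish by one (this holds down to a finish of 14).
Need 15 − 14 = 1 hour off Docs → Docs becomes 8 hours, finish becomes 14.

1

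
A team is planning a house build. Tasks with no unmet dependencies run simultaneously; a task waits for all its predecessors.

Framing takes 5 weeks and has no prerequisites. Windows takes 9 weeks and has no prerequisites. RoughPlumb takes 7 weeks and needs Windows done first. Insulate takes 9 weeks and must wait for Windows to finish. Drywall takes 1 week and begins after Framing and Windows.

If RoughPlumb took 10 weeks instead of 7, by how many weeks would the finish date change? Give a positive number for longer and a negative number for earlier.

1

Baseline: Windows→Insulate = 9+9 = 18 → 18 weeks.
RoughPlumb has 2 weeks of float (longest path through it is 16).
The binding chain switches to Windows→RoughPlumb = 9+10 = 19; finish 19 weeks.
Change in finish: 19 − 18 = +1 weeks.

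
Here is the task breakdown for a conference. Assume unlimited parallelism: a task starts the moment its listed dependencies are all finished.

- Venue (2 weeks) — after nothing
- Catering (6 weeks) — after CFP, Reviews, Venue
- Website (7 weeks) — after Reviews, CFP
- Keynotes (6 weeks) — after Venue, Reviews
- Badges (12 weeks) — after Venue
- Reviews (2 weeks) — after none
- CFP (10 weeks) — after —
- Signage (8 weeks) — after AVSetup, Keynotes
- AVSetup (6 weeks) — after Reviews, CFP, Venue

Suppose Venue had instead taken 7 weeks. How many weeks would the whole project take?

As given, the longest chain is CFP→AVSetup→Signage = 10+6+8 = 24, so the finish is 24 weeks.
Venue is off the critical path — its longest chain is 16 weeks, giving 8 of slack.
That remains the longest chain; total 24 weeks.

24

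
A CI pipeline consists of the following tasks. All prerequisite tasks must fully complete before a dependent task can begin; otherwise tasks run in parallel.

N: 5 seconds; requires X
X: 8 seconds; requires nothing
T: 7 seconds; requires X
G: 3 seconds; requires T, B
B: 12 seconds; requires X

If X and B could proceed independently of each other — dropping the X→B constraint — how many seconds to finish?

With the dependency in place, X→B→G = 8+12+3 = 23 sets the finish at 23 seconds.
Without X→B, B's earliest start moves from 8 to 0.
New critical path: X→T→G = 8+7+3 = 18 ⇒ 18 seconds.

18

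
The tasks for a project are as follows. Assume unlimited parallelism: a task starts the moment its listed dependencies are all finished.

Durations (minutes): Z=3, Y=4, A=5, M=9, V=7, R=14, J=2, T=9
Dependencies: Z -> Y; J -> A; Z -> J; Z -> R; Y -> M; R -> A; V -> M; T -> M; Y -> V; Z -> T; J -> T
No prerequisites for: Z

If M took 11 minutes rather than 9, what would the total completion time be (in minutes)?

The binding path is Z→J→T→M = 3+2+9+9 = 23; finish at 23 minutes.
Since M is critical, the +2 change carries straight to that chain (now 25 minutes).
That remains the longest chain; total 25 minutes.

25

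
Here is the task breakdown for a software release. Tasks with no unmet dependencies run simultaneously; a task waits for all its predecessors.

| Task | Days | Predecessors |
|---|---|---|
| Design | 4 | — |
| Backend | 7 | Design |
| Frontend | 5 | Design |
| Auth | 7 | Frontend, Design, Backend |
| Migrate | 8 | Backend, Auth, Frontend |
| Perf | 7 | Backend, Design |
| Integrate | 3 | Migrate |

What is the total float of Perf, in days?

11

The longest chain is Design→Backend→Auth→Migrate→Integrate = 4+7+7+8+3 = 29; overall finish 29 days.
Perf finishes as early as 18 and must finish by 29.
So Perf can slip 29 − 18 = 11 days.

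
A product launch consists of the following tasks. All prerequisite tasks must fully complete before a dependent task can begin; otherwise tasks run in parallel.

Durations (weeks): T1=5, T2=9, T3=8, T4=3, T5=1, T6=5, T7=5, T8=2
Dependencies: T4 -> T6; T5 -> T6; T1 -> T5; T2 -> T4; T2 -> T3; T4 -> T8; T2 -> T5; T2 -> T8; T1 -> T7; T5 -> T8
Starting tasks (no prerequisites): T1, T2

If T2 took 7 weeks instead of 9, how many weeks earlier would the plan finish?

2

Critical path before the change: T2→T3 = 9+8 = 17 giving 17 weeks.
T2 lies on that path, so at 7 weeks the path becomes 15 weeks.
That remains the longest chain; total 15 weeks.
Change in finish: 15 − 17 = -2 weeks.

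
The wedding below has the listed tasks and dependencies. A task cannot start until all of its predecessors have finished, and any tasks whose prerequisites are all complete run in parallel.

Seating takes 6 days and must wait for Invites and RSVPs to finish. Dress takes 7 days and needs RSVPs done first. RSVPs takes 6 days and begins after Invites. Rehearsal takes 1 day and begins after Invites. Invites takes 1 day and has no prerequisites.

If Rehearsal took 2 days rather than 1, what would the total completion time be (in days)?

As given, the longest chain is Invites→RSVPs→Dress = 1+6+7 = 14, so the finish is 14 days.
Rehearsal is off the critical path — its longest chain is 2 days, giving 12 of slack.
That remains the longest chain; total 14 days.

14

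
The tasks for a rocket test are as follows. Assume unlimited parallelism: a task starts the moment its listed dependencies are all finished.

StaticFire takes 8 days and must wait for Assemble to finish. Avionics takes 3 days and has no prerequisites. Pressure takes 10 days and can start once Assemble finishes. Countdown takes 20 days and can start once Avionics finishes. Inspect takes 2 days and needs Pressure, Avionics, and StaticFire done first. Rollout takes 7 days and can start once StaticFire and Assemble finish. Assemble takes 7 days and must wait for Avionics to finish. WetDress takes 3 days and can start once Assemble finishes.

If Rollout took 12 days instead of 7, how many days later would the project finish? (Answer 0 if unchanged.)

5

The binding path is Avionics→Assemble→StaticFire→Rollout = 3+7+8+7 = 25; finish at 25 days.
Since Rollout is critical, the +5 change carries straight to that chain (now 30 days).
The critical path is still Avionics→Assemble→StaticFire→Rollout; finish is now 30 days.
Change in finish: 30 − 25 = +5 days.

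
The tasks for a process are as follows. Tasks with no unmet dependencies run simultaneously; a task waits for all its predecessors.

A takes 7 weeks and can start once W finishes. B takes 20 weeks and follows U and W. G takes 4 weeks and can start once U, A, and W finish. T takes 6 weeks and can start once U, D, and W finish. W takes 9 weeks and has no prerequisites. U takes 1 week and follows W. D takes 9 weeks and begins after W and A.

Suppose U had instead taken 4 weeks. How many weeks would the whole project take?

Baseline: W→A→D→T = 9+7+9+6 = 31 → 31 weeks.
The longest path through U is only 30 weeks, so U has float 1.
The binding chain switches to W→U→B = 9+4+20 = 33; finish 33 weeks.

33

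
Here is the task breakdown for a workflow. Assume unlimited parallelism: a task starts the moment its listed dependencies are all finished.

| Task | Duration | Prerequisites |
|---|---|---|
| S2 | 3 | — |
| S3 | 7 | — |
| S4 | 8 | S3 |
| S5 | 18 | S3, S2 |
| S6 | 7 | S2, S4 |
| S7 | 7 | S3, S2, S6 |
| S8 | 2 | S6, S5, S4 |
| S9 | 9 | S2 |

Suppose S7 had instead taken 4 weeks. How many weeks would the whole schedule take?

27

The binding path is S3→S4→S6→S7 = 7+8+7+7 = 29; finish at 29 weeks.
Since S7 is critical, the -3 change carries straight to that chain (now 26 weeks).
Now S3→S5→S8 = 7+18+2 = 27 is longest, so the finish becomes 27 weeks.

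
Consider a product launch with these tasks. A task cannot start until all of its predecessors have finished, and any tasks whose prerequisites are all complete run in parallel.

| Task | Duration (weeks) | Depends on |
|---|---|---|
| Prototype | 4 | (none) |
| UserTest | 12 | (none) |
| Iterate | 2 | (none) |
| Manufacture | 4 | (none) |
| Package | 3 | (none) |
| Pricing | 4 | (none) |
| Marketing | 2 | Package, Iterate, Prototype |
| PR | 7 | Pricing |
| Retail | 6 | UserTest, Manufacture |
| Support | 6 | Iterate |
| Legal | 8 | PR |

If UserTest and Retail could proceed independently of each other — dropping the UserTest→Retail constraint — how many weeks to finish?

With the dependency in place, Pricing→PR→Legal = 4+7+8 = 19 sets the finish at 19 weeks.
Without UserTest→Retail, Retail's earliest start moves from 12 to 4.
New critical path: Pricing→PR→Legal = 4+7+8 = 19 ⇒ 19 weeks.

19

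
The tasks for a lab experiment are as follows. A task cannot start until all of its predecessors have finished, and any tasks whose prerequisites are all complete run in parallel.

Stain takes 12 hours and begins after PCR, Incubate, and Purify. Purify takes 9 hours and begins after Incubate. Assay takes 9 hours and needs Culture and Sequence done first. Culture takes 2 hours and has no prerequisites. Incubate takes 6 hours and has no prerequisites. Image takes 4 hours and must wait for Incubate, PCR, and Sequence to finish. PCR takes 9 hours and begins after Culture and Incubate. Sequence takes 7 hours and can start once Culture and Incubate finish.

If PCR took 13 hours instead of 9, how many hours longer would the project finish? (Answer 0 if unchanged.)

Actual critical path: Incubate→PCR→Stain = 6+9+12 = 27 ⇒ 27 hours.
PCR is on the critical path; changing it to 13 makes that path 31 hours.
That remains the longest chain; total 31 hours.
Change in finish: 31 − 27 = +4 hours.

4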